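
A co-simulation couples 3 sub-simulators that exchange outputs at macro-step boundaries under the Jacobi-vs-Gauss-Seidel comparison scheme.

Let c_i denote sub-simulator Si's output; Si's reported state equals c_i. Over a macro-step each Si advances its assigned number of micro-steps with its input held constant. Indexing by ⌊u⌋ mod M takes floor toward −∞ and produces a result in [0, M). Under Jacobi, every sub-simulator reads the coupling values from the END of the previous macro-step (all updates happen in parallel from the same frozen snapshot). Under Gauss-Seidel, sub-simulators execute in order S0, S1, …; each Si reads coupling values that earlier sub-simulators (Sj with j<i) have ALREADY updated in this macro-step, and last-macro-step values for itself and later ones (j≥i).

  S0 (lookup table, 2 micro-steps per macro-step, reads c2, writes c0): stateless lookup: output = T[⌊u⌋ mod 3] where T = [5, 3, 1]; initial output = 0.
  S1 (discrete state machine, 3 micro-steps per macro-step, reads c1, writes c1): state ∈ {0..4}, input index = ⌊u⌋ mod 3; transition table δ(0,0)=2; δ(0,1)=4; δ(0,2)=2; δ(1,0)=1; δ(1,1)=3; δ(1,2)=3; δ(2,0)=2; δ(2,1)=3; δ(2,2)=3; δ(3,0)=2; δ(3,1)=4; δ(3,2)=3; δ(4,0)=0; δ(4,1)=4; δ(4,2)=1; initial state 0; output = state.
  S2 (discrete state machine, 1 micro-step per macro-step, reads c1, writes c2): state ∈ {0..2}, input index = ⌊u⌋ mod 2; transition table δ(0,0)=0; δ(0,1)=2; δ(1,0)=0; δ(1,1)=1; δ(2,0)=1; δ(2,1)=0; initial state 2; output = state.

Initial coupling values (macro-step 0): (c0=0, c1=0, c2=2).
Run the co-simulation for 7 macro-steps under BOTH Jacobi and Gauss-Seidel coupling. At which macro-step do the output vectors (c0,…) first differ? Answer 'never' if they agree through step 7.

first divergence at macro-step: 2

[Jacobi] macro 1: S0 reads c2=2 → after 2×micro: 1; S1 reads c1=0 → after 3×micro: 2; S2 reads c1=0 → after 1×micro: 1 ⇒ (c0=1, c1=2, c2=1)
[Jacobi] macro 2: S0 reads c2=1 → after 2×micro: 3; S1 reads c1=2 → after 3×micro: 3; S2 reads c1=2 → after 1×micro: 0 ⇒ (c0=3, c1=3, c2=0)
[Jacobi] macro 3: S0 reads c2=0 → after 2×micro: 5; S1 reads c1=3 → after 3×micro: 2; S2 reads c1=3 → after 1×micro: 2 ⇒ (c0=5, c1=2, c2=2)
[Jacobi] macro 4: S0 reads c2=2 → after 2×micro: 1; S1 reads c1=2 → after 3×micro: 3; S2 reads c1=2 → after 1×micro: 1 ⇒ (c0=1, c1=3, c2=1)
[Jacobi] macro 5: S0 reads c2=1 → after 2×micro: 3; S1 reads c1=3 → after 3×micro: 2; S2 reads c1=3 → after 1×micro: 1 ⇒ (c0=3, c1=2, c2=1)
[Jacobi] macro 6: S0 reads c2=1 → after 2×micro: 3; S1 reads c1=2 → after 3×micro: 3; S2 reads c1=2 → after 1×micro: 0 ⇒ (c0=3, c1=3, c2=0)
[Jacobi] macro 7: S0 reads c2=0 → after 2×micro: 5; S1 reads c1=3 → after 3×micro: 2; S2 reads c1=3 → after 1×micro: 2 ⇒ (c0=5, c1=2, c2=2)
[Gauss-Seidel] macro 1: S0 reads c2=2 → after 2×micro: 1; S1 reads c1=0 → after 3×micro: 2; S2 reads c1=2 → after 1×micro: 1 ⇒ (c0=1, c1=2, c2=1)
[Gauss-Seidel] macro 2: S0 reads c2=1 → after 2×micro: 3; S1 reads c1=2 → after 3×micro: 3; S2 reads c1=3 → after 1×micro: 1 ⇒ (c0=3, c1=3, c2=1)
[Gauss-Seidel] macro 3: S0 reads c2=1 → after 2×micro: 3; S1 reads c1=3 → after 3×micro: 2; S2 reads c1=2 → after 1×micro: 0 ⇒ (c0=3, c1=2, c2=0)
[Gauss-Seidel] macro 4: S0 reads c2=0 → after 2×micro: 5; S1 reads c1=2 → after 3×micro: 3; S2 reads c1=3 → after 1×micro: 2 ⇒ (c0=5, c1=3, c2=2)
[Gauss-Seidel] macro 5: S0 reads c2=2 → after 2×micro: 1; S1 reads c1=3 → after 3×micro: 2; S2 reads c1=2 → after 1×micro: 1 ⇒ (c0=1, c1=2, c2=1)
[Gauss-Seidel] macro 6: S0 reads c2=1 → after 2×micro: 3; S1 reads c1=2 → after 3×micro: 3; S2 reads c1=3 → after 1×micro: 1 ⇒ (c0=3, c1=3, c2=1)
[Gauss-Seidel] macro 7: S0 reads c2=1 → after 2×micro: 3; S1 reads c1=3 → after 3×micro: 2; S2 reads c1=2 → after 1×micro: 0 ⇒ (c0=3, c1=2, c2=0)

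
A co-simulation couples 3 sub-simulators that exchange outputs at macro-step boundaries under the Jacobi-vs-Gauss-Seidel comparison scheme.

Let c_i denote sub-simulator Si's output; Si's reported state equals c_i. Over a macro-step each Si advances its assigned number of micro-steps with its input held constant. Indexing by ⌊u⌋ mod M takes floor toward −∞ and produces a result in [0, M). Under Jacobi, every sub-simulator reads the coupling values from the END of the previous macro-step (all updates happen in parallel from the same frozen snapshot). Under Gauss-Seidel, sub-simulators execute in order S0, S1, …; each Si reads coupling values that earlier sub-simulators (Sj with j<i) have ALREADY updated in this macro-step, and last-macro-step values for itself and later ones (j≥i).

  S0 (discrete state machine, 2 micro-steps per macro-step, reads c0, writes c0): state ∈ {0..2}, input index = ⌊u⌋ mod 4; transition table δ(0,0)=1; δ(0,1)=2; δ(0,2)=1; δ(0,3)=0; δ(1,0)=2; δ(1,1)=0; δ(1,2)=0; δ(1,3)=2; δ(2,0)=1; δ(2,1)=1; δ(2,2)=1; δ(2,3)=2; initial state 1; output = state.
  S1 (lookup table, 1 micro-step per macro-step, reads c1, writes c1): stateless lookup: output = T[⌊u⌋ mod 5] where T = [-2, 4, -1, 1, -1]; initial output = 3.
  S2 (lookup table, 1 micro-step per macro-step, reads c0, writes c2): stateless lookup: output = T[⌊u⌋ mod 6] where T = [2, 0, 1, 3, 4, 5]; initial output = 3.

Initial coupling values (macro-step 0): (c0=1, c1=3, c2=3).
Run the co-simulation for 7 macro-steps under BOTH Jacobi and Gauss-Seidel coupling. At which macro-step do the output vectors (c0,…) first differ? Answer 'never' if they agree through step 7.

first divergence at macro-step: 1

[Jacobi] macro 1: S0 reads c0=1 → after 2×micro: 2; S1 reads c1=3 → after 1×micro: 1; S2 reads c0=1 → after 1×micro: 0 ⇒ (c0=2, c1=1, c2=0)
[Jacobi] macro 2: S0 reads c0=2 → after 2×micro: 0; S1 reads c1=1 → after 1×micro: 4; S2 reads c0=2 → after 1×micro: 1 ⇒ (c0=0, c1=4, c2=1)
[Jacobi] macro 3: S0 reads c0=0 → after 2×micro: 2; S1 reads c1=4 → after 1×micro: -1; S2 reads c0=0 → after 1×micro: 2 ⇒ (c0=2, c1=-1, c2=2)
[Jacobi] macro 4: S0 reads c0=2 → after 2×micro: 0; S1 reads c1=-1 → after 1×micro: -1; S2 reads c0=2 → after 1×micro: 1 ⇒ (c0=0, c1=-1, c2=1)
[Jacobi] macro 5: S0 reads c0=0 → after 2×micro: 2; S1 reads c1=-1 → after 1×micro: -1; S2 reads c0=0 → after 1×micro: 2 ⇒ (c0=2, c1=-1, c2=2)
[Jacobi] macro 6: S0 reads c0=2 → after 2×micro: 0; S1 reads c1=-1 → after 1×micro: -1; S2 reads c0=2 → after 1×micro: 1 ⇒ (c0=0, c1=-1, c2=1)
[Jacobi] macro 7: S0 reads c0=0 → after 2×micro: 2; S1 reads c1=-1 → after 1×micro: -1; S2 reads c0=0 → after 1×micro: 2 ⇒ (c0=2, c1=-1, c2=2)
[Gauss-Seidel] macro 1: S0 reads c0=1 → after 2×micro: 2; S1 reads c1=3 → after 1×micro: 1; S2 reads c0=2 → after 1×micro: 1 ⇒ (c0=2, c1=1, c2=1)
[Gauss-Seidel] macro 2: S0 reads c0=2 → after 2×micro: 0; S1 reads c1=1 → after 1×micro: 4; S2 reads c0=0 → after 1×micro: 2 ⇒ (c0=0, c1=4, c2=2)
[Gauss-Seidel] macro 3: S0 reads c0=0 → after 2×micro: 2; S1 reads c1=4 → after 1×micro: -1; S2 reads c0=2 → after 1×micro: 1 ⇒ (c0=2, c1=-1, c2=1)
[Gauss-Seidel] macro 4: S0 reads c0=2 → after 2×micro: 0; S1 reads c1=-1 → after 1×micro: -1; S2 reads c0=0 → after 1×micro: 2 ⇒ (c0=0, c1=-1, c2=2)
[Gauss-Seidel] macro 5: S0 reads c0=0 → after 2×micro: 2; S1 reads c1=-1 → after 1×micro: -1; S2 reads c0=2 → after 1×micro: 1 ⇒ (c0=2, c1=-1, c2=1)
[Gauss-Seidel] macro 6: S0 reads c0=2 → after 2×micro: 0; S1 reads c1=-1 → after 1×micro: -1; S2 reads c0=0 → after 1×micro: 2 ⇒ (c0=0, c1=-1, c2=2)
[Gauss-Seidel] macro 7: S0 reads c0=0 → after 2×micro: 2; S1 reads c1=-1 → after 1×micro: -1; S2 reads c0=2 → after 1×micro: 1 ⇒ (c0=2, c1=-1, c2=1)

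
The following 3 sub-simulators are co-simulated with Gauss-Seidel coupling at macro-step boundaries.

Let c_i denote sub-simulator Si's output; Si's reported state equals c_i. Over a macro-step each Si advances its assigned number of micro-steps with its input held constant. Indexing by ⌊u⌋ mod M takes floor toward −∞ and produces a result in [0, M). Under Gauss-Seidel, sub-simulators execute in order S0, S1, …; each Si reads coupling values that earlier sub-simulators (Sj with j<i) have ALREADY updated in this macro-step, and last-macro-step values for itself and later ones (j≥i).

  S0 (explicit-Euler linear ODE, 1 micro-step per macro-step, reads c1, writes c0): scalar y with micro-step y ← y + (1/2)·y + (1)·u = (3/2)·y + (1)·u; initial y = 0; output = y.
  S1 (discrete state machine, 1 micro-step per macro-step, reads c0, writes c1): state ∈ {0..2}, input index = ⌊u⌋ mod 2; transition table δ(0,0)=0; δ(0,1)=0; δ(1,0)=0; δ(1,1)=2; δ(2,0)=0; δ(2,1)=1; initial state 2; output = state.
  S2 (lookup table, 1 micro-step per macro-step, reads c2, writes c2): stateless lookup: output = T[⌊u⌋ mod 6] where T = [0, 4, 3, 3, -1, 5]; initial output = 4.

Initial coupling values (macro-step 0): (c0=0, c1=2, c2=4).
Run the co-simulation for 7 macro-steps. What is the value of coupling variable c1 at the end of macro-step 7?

c1 at macro-step 7 = 0

macro 1: S0 reads c1=2 → after 1×micro: 2; S1 reads c0=2 → after 1×micro: 0; S2 reads c2=4 → after 1×micro: -1 ⇒ (c0=2, c1=0, c2=-1)
macro 2: S0 reads c1=0 → after 1×micro: 3; S1 reads c0=3 → after 1×micro: 0; S2 reads c2=-1 → after 1×micro: 5 ⇒ (c0=3, c1=0, c2=5)
macro 3: S0 reads c1=0 → after 1×micro: 9/2; S1 reads c0=9/2 → after 1×micro: 0; S2 reads c2=5 → after 1×micro: 5 ⇒ (c0=9/2, c1=0, c2=5)
macro 4: S0 reads c1=0 → after 1×micro: 27/4; S1 reads c0=27/4 → after 1×micro: 0; S2 reads c2=5 → after 1×micro: 5 ⇒ (c0=27/4, c1=0, c2=5)
macro 5: S0 reads c1=0 → after 1×micro: 81/8; S1 reads c0=81/8 → after 1×micro: 0; S2 reads c2=5 → after 1×micro: 5 ⇒ (c0=81/8, c1=0, c2=5)
macro 6: S0 reads c1=0 → after 1×micro: 243/16; S1 reads c0=243/16 → after 1×micro: 0; S2 reads c2=5 → after 1×micro: 5 ⇒ (c0=243/16, c1=0, c2=5)
macro 7: S0 reads c1=0 → after 1×micro: 729/32; S1 reads c0=729/32 → after 1×micro: 0; S2 reads c2=5 → after 1×micro: 5 ⇒ (c0=729/32, c1=0, c2=5)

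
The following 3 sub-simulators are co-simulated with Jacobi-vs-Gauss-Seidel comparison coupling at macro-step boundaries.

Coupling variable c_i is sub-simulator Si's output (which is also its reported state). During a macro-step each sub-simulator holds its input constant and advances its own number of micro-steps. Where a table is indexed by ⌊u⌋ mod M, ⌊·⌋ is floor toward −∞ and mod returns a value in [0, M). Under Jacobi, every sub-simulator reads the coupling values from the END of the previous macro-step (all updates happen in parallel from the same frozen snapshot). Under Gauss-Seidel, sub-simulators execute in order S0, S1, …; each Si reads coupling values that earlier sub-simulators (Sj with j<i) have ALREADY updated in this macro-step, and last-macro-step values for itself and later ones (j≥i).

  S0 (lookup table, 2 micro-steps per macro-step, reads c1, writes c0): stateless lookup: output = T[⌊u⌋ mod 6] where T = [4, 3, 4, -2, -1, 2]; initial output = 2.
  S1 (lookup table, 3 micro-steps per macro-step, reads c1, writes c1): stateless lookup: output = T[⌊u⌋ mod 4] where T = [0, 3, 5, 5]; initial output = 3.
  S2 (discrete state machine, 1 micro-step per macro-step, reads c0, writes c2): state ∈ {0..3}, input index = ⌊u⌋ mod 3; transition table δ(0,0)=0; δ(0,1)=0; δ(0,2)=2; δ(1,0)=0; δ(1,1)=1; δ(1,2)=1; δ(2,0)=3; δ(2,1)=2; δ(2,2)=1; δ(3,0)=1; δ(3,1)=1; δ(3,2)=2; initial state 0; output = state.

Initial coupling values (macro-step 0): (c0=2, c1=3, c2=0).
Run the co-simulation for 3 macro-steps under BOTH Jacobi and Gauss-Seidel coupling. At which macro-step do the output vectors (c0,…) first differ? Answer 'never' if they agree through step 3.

first divergence at macro-step: 1

[Jacobi] macro 1: S0 reads c1=3 → after 2×micro: -2; S1 reads c1=3 → after 3×micro: 5; S2 reads c0=2 → after 1×micro: 2 ⇒ (c0=-2, c1=5, c2=2)
[Jacobi] macro 2: S0 reads c1=5 → after 2×micro: 2; S1 reads c1=5 → after 3×micro: 3; S2 reads c0=-2 → after 1×micro: 2 ⇒ (c0=2, c1=3, c2=2)
[Jacobi] macro 3: S0 reads c1=3 → after 2×micro: -2; S1 reads c1=3 → after 3×micro: 5; S2 reads c0=2 → after 1×micro: 1 ⇒ (c0=-2, c1=5, c2=1)
[Gauss-Seidel] macro 1: S0 reads c1=3 → after 2×micro: -2; S1 reads c1=3 → after 3×micro: 5; S2 reads c0=-2 → after 1×micro: 0 ⇒ (c0=-2, c1=5, c2=0)
[Gauss-Seidel] macro 2: S0 reads c1=5 → after 2×micro: 2; S1 reads c1=5 → after 3×micro: 3; S2 reads c0=2 → after 1×micro: 2 ⇒ (c0=2, c1=3, c2=2)
[Gauss-Seidel] macro 3: S0 reads c1=3 → after 2×micro: -2; S1 reads c1=3 → after 3×micro: 5; S2 reads c0=-2 → after 1×micro: 2 ⇒ (c0=-2, c1=5, c2=2)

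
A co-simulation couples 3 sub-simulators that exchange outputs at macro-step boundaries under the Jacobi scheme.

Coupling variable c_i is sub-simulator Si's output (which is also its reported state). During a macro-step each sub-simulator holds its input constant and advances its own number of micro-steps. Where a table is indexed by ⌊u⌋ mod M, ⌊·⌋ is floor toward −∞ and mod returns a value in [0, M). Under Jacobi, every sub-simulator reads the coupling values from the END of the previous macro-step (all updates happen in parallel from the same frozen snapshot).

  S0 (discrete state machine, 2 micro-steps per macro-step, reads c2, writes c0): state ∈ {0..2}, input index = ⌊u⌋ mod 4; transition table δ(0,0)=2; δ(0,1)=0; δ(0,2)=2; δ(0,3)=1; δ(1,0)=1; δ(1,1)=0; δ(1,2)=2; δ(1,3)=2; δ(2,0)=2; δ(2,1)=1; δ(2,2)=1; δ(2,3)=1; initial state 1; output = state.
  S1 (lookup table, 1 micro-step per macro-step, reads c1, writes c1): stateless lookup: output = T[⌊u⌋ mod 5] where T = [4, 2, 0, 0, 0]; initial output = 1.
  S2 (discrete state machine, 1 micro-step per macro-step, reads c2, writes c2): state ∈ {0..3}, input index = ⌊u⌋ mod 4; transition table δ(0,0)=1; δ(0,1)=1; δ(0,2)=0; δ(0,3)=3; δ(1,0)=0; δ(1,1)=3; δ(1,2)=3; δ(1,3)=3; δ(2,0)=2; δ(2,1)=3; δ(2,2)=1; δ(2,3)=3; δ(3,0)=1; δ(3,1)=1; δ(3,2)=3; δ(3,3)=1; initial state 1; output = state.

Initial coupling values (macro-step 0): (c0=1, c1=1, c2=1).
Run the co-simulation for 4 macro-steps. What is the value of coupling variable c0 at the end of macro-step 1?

c0 at macro-step 1 = 0

macro 1: S0 reads c2=1 → after 2×micro: 0; S1 reads c1=1 → after 1×micro: 2; S2 reads c2=1 → after 1×micro: 3 ⇒ (c0=0, c1=2, c2=3)
macro 2: S0 reads c2=3 → after 2×micro: 2; S1 reads c1=2 → after 1×micro: 0; S2 reads c2=3 → after 1×micro: 1 ⇒ (c0=2, c1=0, c2=1)
macro 3: S0 reads c2=1 → after 2×micro: 0; S1 reads c1=0 → after 1×micro: 4; S2 reads c2=1 → after 1×micro: 3 ⇒ (c0=0, c1=4, c2=3)
macro 4: S0 reads c2=3 → after 2×micro: 2; S1 reads c1=4 → after 1×micro: 0; S2 reads c2=3 → after 1×micro: 1 ⇒ (c0=2, c1=0, c2=1)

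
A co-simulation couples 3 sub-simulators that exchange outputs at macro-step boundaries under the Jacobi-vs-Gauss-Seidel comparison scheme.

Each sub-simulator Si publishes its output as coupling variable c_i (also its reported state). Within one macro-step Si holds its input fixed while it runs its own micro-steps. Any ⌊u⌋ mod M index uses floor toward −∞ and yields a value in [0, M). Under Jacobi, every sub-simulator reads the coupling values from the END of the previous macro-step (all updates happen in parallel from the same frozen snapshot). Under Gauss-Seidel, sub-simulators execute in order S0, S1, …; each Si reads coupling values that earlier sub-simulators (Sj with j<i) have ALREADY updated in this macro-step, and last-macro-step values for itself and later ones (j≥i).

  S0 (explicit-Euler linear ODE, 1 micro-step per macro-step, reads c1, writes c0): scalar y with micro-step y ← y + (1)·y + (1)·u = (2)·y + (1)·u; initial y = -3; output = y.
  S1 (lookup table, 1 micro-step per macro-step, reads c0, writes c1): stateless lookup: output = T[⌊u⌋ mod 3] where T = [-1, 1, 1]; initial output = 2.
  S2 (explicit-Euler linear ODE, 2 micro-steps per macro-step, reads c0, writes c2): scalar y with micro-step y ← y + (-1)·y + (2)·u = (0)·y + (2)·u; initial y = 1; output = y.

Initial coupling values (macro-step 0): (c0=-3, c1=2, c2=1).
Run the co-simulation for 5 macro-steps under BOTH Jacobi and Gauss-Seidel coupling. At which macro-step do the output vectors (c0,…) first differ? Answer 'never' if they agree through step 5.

first divergence at macro-step: 1

[Jacobi] macro 1: S0 reads c1=2 → after 1×micro: -4; S1 reads c0=-3 → after 1×micro: -1; S2 reads c0=-3 → after 2×micro: -6 ⇒ (c0=-4, c1=-1, c2=-6)
[Jacobi] macro 2: S0 reads c1=-1 → after 1×micro: -9; S1 reads c0=-4 → after 1×micro: 1; S2 reads c0=-4 → after 2×micro: -8 ⇒ (c0=-9, c1=1, c2=-8)
[Jacobi] macro 3: S0 reads c1=1 → after 1×micro: -17; S1 reads c0=-9 → after 1×micro: -1; S2 reads c0=-9 → after 2×micro: -18 ⇒ (c0=-17, c1=-1, c2=-18)
[Jacobi] macro 4: S0 reads c1=-1 → after 1×micro: -35; S1 reads c0=-17 → after 1×micro: 1; S2 reads c0=-17 → after 2×micro: -34 ⇒ (c0=-35, c1=1, c2=-34)
[Jacobi] macro 5: S0 reads c1=1 → after 1×micro: -69; S1 reads c0=-35 → after 1×micro: 1; S2 reads c0=-35 → after 2×micro: -70 ⇒ (c0=-69, c1=1, c2=-70)
[Gauss-Seidel] macro 1: S0 reads c1=2 → after 1×micro: -4; S1 reads c0=-4 → after 1×micro: 1; S2 reads c0=-4 → after 2×micro: -8 ⇒ (c0=-4, c1=1, c2=-8)
[Gauss-Seidel] macro 2: S0 reads c1=1 → after 1×micro: -7; S1 reads c0=-7 → after 1×micro: 1; S2 reads c0=-7 → after 2×micro: -14 ⇒ (c0=-7, c1=1, c2=-14)
[Gauss-Seidel] macro 3: S0 reads c1=1 → after 1×micro: -13; S1 reads c0=-13 → after 1×micro: 1; S2 reads c0=-13 → after 2×micro: -26 ⇒ (c0=-13, c1=1, c2=-26)
[Gauss-Seidel] macro 4: S0 reads c1=1 → after 1×micro: -25; S1 reads c0=-25 → after 1×micro: 1; S2 reads c0=-25 → after 2×micro: -50 ⇒ (c0=-25, c1=1, c2=-50)
[Gauss-Seidel] macro 5: S0 reads c1=1 → after 1×micro: -49; S1 reads c0=-49 → after 1×micro: 1; S2 reads c0=-49 → after 2×micro: -98 ⇒ (c0=-49, c1=1, c2=-98)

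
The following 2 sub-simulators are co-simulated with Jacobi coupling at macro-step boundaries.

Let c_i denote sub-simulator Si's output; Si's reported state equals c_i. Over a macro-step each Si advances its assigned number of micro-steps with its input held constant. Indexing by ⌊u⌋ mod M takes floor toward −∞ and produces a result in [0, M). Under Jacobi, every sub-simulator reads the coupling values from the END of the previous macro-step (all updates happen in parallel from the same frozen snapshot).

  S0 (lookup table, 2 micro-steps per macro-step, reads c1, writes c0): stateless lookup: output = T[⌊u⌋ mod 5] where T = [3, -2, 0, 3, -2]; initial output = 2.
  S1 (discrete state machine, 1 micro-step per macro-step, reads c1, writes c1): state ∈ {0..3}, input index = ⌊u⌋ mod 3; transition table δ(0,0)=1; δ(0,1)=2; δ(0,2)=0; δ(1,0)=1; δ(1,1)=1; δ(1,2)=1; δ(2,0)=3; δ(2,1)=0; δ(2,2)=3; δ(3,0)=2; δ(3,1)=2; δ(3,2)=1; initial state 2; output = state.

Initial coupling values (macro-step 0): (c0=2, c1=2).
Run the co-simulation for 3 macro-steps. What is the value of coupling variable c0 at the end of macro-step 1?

macro 1: S0 reads c1=2 → after 2×micro: 0; S1 reads c1=2 → after 1×micro: 3 ⇒ (c0=0, c1=3)
macro 2: S0 reads c1=3 → after 2×micro: 3; S1 reads c1=3 → after 1×micro: 2 ⇒ (c0=3, c1=2)
macro 3: S0 reads c1=2 → after 2×micro: 0; S1 reads c1=2 → after 1×micro: 3 ⇒ (c0=0, c1=3)

c0 at macro-step 1 = 0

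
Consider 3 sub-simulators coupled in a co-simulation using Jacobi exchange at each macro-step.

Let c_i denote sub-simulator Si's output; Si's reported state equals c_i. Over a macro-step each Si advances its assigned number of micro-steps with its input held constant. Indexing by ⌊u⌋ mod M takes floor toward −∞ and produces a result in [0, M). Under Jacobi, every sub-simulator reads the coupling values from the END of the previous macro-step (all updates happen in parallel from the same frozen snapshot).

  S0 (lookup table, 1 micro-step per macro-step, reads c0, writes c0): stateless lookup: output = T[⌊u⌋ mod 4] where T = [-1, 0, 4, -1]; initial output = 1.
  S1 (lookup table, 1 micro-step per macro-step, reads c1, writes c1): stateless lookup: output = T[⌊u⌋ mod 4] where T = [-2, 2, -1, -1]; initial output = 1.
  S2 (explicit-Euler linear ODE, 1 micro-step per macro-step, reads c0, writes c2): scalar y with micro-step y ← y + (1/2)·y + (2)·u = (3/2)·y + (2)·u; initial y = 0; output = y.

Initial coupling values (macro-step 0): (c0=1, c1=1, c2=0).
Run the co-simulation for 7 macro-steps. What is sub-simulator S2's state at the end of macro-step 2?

macro 1: S0 reads c0=1 → after 1×micro: 0; S1 reads c1=1 → after 1×micro: 2; S2 reads c0=1 → after 1×micro: 2 ⇒ (c0=0, c1=2, c2=2)
macro 2: S0 reads c0=0 → after 1×micro: -1; S1 reads c1=2 → after 1×micro: -1; S2 reads c0=0 → after 1×micro: 3 ⇒ (c0=-1, c1=-1, c2=3)
macro 3: S0 reads c0=-1 → after 1×micro: -1; S1 reads c1=-1 → after 1×micro: -1; S2 reads c0=-1 → after 1×micro: 5/2 ⇒ (c0=-1, c1=-1, c2=5/2)
macro 4: S0 reads c0=-1 → after 1×micro: -1; S1 reads c1=-1 → after 1×micro: -1; S2 reads c0=-1 → after 1×micro: 7/4 ⇒ (c0=-1, c1=-1, c2=7/4)
macro 5: S0 reads c0=-1 → after 1×micro: -1; S1 reads c1=-1 → after 1×micro: -1; S2 reads c0=-1 → after 1×micro: 5/8 ⇒ (c0=-1, c1=-1, c2=5/8)
macro 6: S0 reads c0=-1 → after 1×micro: -1; S1 reads c1=-1 → after 1×micro: -1; S2 reads c0=-1 → after 1×micro: -17/16 ⇒ (c0=-1, c1=-1, c2=-17/16)
macro 7: S0 reads c0=-1 → after 1×micro: -1; S1 reads c1=-1 → after 1×micro: -1; S2 reads c0=-1 → after 1×micro: -115/32 ⇒ (c0=-1, c1=-1, c2=-115/32)

S2 state at macro-step 2 = 3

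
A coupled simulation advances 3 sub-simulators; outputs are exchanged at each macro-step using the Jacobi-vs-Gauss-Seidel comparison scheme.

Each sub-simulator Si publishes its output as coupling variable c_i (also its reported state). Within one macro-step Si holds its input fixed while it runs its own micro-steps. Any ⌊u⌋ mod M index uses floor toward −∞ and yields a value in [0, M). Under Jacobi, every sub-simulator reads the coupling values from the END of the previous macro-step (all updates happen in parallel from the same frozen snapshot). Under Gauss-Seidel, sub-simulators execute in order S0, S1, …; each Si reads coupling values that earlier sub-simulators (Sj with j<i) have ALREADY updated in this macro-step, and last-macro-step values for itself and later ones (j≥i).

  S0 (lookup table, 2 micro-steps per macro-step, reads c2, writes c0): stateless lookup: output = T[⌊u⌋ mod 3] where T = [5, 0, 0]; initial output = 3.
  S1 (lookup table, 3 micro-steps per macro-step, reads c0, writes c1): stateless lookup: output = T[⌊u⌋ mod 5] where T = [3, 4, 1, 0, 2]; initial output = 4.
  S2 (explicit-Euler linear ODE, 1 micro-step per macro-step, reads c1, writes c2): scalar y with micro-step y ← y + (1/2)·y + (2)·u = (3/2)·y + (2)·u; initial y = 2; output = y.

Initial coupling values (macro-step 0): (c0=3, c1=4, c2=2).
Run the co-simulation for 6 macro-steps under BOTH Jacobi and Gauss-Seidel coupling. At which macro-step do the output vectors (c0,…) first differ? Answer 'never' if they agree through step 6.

[Jacobi] macro 1: S0 reads c2=2 → after 2×micro: 0; S1 reads c0=3 → after 3×micro: 0; S2 reads c1=4 → after 1×micro: 11 ⇒ (c0=0, c1=0, c2=11)
[Jacobi] macro 2: S0 reads c2=11 → after 2×micro: 0; S1 reads c0=0 → after 3×micro: 3; S2 reads c1=0 → after 1×micro: 33/2 ⇒ (c0=0, c1=3, c2=33/2)
[Jacobi] macro 3: S0 reads c2=33/2 → after 2×micro: 0; S1 reads c0=0 → after 3×micro: 3; S2 reads c1=3 → after 1×micro: 123/4 ⇒ (c0=0, c1=3, c2=123/4)
[Jacobi] macro 4: S0 reads c2=123/4 → after 2×micro: 5; S1 reads c0=0 → after 3×micro: 3; S2 reads c1=3 → after 1×micro: 417/8 ⇒ (c0=5, c1=3, c2=417/8)
[Jacobi] macro 5: S0 reads c2=417/8 → after 2×micro: 0; S1 reads c0=5 → after 3×micro: 3; S2 reads c1=3 → after 1×micro: 1347/16 ⇒ (c0=0, c1=3, c2=1347/16)
[Jacobi] macro 6: S0 reads c2=1347/16 → after 2×micro: 5; S1 reads c0=0 → after 3×micro: 3; S2 reads c1=3 → after 1×micro: 4233/32 ⇒ (c0=5, c1=3, c2=4233/32)
[Gauss-Seidel] macro 1: S0 reads c2=2 → after 2×micro: 0; S1 reads c0=0 → after 3×micro: 3; S2 reads c1=3 → after 1×micro: 9 ⇒ (c0=0, c1=3, c2=9)
[Gauss-Seidel] macro 2: S0 reads c2=9 → after 2×micro: 5; S1 reads c0=5 → after 3×micro: 3; S2 reads c1=3 → after 1×micro: 39/2 ⇒ (c0=5, c1=3, c2=39/2)
[Gauss-Seidel] macro 3: S0 reads c2=39/2 → after 2×micro: 0; S1 reads c0=0 → after 3×micro: 3; S2 reads c1=3 → after 1×micro: 141/4 ⇒ (c0=0, c1=3, c2=141/4)
[Gauss-Seidel] macro 4: S0 reads c2=141/4 → after 2×micro: 0; S1 reads c0=0 → after 3×micro: 3; S2 reads c1=3 → after 1×micro: 471/8 ⇒ (c0=0, c1=3, c2=471/8)
[Gauss-Seidel] macro 5: S0 reads c2=471/8 → after 2×micro: 0; S1 reads c0=0 → after 3×micro: 3; S2 reads c1=3 → after 1×micro: 1509/16 ⇒ (c0=0, c1=3, c2=1509/16)
[Gauss-Seidel] macro 6: S0 reads c2=1509/16 → after 2×micro: 0; S1 reads c0=0 → after 3×micro: 3; S2 reads c1=3 → after 1×micro: 4719/32 ⇒ (c0=0, c1=3, c2=4719/32)

first divergence at macro-step: 1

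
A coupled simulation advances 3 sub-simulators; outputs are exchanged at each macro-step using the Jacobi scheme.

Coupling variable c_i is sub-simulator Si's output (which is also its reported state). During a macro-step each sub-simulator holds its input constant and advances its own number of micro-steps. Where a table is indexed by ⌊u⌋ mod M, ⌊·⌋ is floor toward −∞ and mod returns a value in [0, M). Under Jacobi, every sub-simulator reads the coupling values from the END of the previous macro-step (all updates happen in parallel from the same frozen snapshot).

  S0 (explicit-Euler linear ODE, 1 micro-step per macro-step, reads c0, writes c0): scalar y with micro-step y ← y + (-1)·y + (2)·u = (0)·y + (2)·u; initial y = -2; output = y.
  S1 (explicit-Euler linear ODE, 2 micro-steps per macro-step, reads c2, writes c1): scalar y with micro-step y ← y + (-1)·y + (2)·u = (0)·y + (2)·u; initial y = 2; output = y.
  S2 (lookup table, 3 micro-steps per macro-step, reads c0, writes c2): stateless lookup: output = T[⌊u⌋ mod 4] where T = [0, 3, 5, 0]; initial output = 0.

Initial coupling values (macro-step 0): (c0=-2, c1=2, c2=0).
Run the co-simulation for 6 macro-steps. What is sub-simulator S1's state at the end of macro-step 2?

macro 1: S0 reads c0=-2 → after 1×micro: -4; S1 reads c2=0 → after 2×micro: 0; S2 reads c0=-2 → after 3×micro: 5 ⇒ (c0=-4, c1=0, c2=5)
macro 2: S0 reads c0=-4 → after 1×micro: -8; S1 reads c2=5 → after 2×micro: 10; S2 reads c0=-4 → after 3×micro: 0 ⇒ (c0=-8, c1=10, c2=0)
macro 3: S0 reads c0=-8 → after 1×micro: -16; S1 reads c2=0 → after 2×micro: 0; S2 reads c0=-8 → after 3×micro: 0 ⇒ (c0=-16, c1=0, c2=0)
macro 4: S0 reads c0=-16 → after 1×micro: -32; S1 reads c2=0 → after 2×micro: 0; S2 reads c0=-16 → after 3×micro: 0 ⇒ (c0=-32, c1=0, c2=0)
macro 5: S0 reads c0=-32 → after 1×micro: -64; S1 reads c2=0 → after 2×micro: 0; S2 reads c0=-32 → after 3×micro: 0 ⇒ (c0=-64, c1=0, c2=0)
macro 6: S0 reads c0=-64 → after 1×micro: -128; S1 reads c2=0 → after 2×micro: 0; S2 reads c0=-64 → after 3×micro: 0 ⇒ (c0=-128, c1=0, c2=0)

S1 state at macro-step 2 = 10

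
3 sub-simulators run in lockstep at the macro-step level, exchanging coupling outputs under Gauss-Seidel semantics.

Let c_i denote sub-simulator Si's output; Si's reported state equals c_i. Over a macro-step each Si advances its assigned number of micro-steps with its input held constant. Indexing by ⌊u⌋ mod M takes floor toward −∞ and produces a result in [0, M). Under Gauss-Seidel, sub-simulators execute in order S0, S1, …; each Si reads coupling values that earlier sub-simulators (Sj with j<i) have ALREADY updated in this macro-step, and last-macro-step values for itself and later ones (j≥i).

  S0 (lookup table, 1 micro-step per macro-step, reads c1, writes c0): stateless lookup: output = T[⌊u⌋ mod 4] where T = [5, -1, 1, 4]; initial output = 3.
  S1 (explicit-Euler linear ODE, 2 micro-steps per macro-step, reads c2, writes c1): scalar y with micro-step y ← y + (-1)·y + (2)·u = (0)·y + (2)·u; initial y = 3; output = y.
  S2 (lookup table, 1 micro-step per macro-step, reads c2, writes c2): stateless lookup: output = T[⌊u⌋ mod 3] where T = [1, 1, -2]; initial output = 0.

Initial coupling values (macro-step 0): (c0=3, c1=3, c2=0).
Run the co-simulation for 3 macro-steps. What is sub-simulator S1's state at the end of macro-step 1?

macro 1: S0 reads c1=3 → after 1×micro: 4; S1 reads c2=0 → after 2×micro: 0; S2 reads c2=0 → after 1×micro: 1 ⇒ (c0=4, c1=0, c2=1)
macro 2: S0 reads c1=0 → after 1×micro: 5; S1 reads c2=1 → after 2×micro: 2; S2 reads c2=1 → after 1×micro: 1 ⇒ (c0=5, c1=2, c2=1)
macro 3: S0 reads c1=2 → after 1×micro: 1; S1 reads c2=1 → after 2×micro: 2; S2 reads c2=1 → after 1×micro: 1 ⇒ (c0=1, c1=2, c2=1)

S1 state at macro-step 1 = 0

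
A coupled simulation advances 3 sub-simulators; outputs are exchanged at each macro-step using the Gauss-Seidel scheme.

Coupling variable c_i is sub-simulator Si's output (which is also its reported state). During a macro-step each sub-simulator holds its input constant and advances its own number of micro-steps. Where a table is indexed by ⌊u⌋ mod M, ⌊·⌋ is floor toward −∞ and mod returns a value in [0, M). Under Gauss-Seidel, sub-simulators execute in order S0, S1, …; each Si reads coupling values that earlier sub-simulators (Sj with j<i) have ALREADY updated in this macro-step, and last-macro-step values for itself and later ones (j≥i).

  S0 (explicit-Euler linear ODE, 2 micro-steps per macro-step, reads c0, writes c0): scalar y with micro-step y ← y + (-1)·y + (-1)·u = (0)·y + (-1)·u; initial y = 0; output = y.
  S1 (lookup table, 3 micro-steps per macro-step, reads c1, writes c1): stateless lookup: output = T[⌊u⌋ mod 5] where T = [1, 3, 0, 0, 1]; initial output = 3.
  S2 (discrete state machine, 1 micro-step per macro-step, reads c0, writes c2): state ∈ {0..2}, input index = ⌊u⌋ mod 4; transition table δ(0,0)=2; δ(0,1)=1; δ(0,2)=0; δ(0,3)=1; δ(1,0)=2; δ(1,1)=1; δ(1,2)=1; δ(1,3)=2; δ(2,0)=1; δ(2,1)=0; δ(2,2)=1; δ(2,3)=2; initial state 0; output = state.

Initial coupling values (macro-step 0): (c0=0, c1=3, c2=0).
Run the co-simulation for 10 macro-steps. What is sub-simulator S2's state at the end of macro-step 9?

macro 1: S0 reads c0=0 → after 2×micro: 0; S1 reads c1=3 → after 3×micro: 0; S2 reads c0=0 → after 1×micro: 2 ⇒ (c0=0, c1=0, c2=2)
macro 2: S0 reads c0=0 → after 2×micro: 0; S1 reads c1=0 → after 3×micro: 1; S2 reads c0=0 → after 1×micro: 1 ⇒ (c0=0, c1=1, c2=1)
macro 3: S0 reads c0=0 → after 2×micro: 0; S1 reads c1=1 → after 3×micro: 3; S2 reads c0=0 → after 1×micro: 2 ⇒ (c0=0, c1=3, c2=2)
macro 4: S0 reads c0=0 → after 2×micro: 0; S1 reads c1=3 → after 3×micro: 0; S2 reads c0=0 → after 1×micro: 1 ⇒ (c0=0, c1=0, c2=1)
macro 5: S0 reads c0=0 → after 2×micro: 0; S1 reads c1=0 → after 3×micro: 1; S2 reads c0=0 → after 1×micro: 2 ⇒ (c0=0, c1=1, c2=2)
macro 6: S0 reads c0=0 → after 2×micro: 0; S1 reads c1=1 → after 3×micro: 3; S2 reads c0=0 → after 1×micro: 1 ⇒ (c0=0, c1=3, c2=1)
macro 7: S0 reads c0=0 → after 2×micro: 0; S1 reads c1=3 → after 3×micro: 0; S2 reads c0=0 → after 1×micro: 2 ⇒ (c0=0, c1=0, c2=2)
macro 8: S0 reads c0=0 → after 2×micro: 0; S1 reads c1=0 → after 3×micro: 1; S2 reads c0=0 → after 1×micro: 1 ⇒ (c0=0, c1=1, c2=1)
macro 9: S0 reads c0=0 → after 2×micro: 0; S1 reads c1=1 → after 3×micro: 3; S2 reads c0=0 → after 1×micro: 2 ⇒ (c0=0, c1=3, c2=2)
macro 10: S0 reads c0=0 → after 2×micro: 0; S1 reads c1=3 → after 3×micro: 0; S2 reads c0=0 → after 1×micro: 1 ⇒ (c0=0, c1=0, c2=1)

S2 state at macro-step 9 = 2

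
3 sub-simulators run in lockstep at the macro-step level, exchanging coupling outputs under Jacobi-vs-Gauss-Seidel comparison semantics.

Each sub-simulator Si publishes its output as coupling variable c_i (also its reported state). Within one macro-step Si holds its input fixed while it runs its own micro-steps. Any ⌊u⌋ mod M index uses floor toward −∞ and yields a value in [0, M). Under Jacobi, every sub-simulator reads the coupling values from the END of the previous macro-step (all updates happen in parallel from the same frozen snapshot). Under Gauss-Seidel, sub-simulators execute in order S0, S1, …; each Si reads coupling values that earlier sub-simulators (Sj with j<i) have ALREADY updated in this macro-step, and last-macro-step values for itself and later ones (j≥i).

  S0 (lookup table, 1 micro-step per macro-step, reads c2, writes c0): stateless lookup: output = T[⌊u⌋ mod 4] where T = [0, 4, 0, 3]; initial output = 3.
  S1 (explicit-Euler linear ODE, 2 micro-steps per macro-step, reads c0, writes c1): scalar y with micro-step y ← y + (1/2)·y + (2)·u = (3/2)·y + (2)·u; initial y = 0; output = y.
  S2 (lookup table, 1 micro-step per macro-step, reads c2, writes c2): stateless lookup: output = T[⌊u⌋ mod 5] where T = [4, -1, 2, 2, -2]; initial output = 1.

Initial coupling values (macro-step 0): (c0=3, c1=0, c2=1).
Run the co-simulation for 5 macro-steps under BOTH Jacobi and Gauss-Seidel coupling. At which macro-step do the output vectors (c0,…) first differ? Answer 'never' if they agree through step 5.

[Jacobi] macro 1: S0 reads c2=1 → after 1×micro: 4; S1 reads c0=3 → after 2×micro: 15; S2 reads c2=1 → after 1×micro: -1 ⇒ (c0=4, c1=15, c2=-1)
[Jacobi] macro 2: S0 reads c2=-1 → after 1×micro: 3; S1 reads c0=4 → after 2×micro: 215/4; S2 reads c2=-1 → after 1×micro: -2 ⇒ (c0=3, c1=215/4, c2=-2)
[Jacobi] macro 3: S0 reads c2=-2 → after 1×micro: 0; S1 reads c0=3 → after 2×micro: 2175/16; S2 reads c2=-2 → after 1×micro: 2 ⇒ (c0=0, c1=2175/16, c2=2)
[Jacobi] macro 4: S0 reads c2=2 → after 1×micro: 0; S1 reads c0=0 → after 2×micro: 19575/64; S2 reads c2=2 → after 1×micro: 2 ⇒ (c0=0, c1=19575/64, c2=2)
[Jacobi] macro 5: S0 reads c2=2 → after 1×micro: 0; S1 reads c0=0 → after 2×micro: 176175/256; S2 reads c2=2 → after 1×micro: 2 ⇒ (c0=0, c1=176175/256, c2=2)
[Gauss-Seidel] macro 1: S0 reads c2=1 → after 1×micro: 4; S1 reads c0=4 → after 2×micro: 20; S2 reads c2=1 → after 1×micro: -1 ⇒ (c0=4, c1=20, c2=-1)
[Gauss-Seidel] macro 2: S0 reads c2=-1 → after 1×micro: 3; S1 reads c0=3 → after 2×micro: 60; S2 reads c2=-1 → after 1×micro: -2 ⇒ (c0=3, c1=60, c2=-2)
[Gauss-Seidel] macro 3: S0 reads c2=-2 → after 1×micro: 0; S1 reads c0=0 → after 2×micro: 135; S2 reads c2=-2 → after 1×micro: 2 ⇒ (c0=0, c1=135, c2=2)
[Gauss-Seidel] macro 4: S0 reads c2=2 → after 1×micro: 0; S1 reads c0=0 → after 2×micro: 1215/4; S2 reads c2=2 → after 1×micro: 2 ⇒ (c0=0, c1=1215/4, c2=2)
[Gauss-Seidel] macro 5: S0 reads c2=2 → after 1×micro: 0; S1 reads c0=0 → after 2×micro: 10935/16; S2 reads c2=2 → after 1×micro: 2 ⇒ (c0=0, c1=10935/16, c2=2)

first divergence at macro-step: 1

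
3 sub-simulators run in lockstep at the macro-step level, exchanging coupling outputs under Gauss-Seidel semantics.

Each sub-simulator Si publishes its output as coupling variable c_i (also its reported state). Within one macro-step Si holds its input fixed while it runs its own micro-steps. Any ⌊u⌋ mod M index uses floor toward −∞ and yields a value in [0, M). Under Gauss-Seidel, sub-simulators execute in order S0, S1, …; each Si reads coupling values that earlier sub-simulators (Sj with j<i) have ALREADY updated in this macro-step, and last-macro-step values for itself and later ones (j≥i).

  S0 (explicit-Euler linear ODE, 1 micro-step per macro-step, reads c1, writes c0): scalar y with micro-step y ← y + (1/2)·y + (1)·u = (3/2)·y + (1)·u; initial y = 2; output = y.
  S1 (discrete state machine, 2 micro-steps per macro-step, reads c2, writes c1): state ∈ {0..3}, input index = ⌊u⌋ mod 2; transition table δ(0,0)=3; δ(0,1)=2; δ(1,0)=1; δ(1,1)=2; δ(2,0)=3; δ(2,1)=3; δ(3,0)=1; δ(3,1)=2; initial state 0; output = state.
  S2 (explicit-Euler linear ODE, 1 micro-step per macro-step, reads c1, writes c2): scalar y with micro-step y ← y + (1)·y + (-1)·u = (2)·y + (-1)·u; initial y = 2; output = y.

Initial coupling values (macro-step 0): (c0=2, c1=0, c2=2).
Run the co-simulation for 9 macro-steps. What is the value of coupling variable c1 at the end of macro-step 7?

c1 at macro-step 7 = 3

macro 1: S0 reads c1=0 → after 1×micro: 3; S1 reads c2=2 → after 2×micro: 1; S2 reads c1=1 → after 1×micro: 3 ⇒ (c0=3, c1=1, c2=3)
macro 2: S0 reads c1=1 → after 1×micro: 11/2; S1 reads c2=3 → after 2×micro: 3; S2 reads c1=3 → after 1×micro: 3 ⇒ (c0=11/2, c1=3, c2=3)
macro 3: S0 reads c1=3 → after 1×micro: 45/4; S1 reads c2=3 → after 2×micro: 3; S2 reads c1=3 → after 1×micro: 3 ⇒ (c0=45/4, c1=3, c2=3)
macro 4: S0 reads c1=3 → after 1×micro: 159/8; S1 reads c2=3 → after 2×micro: 3; S2 reads c1=3 → after 1×micro: 3 ⇒ (c0=159/8, c1=3, c2=3)
macro 5: S0 reads c1=3 → after 1×micro: 525/16; S1 reads c2=3 → after 2×micro: 3; S2 reads c1=3 → after 1×micro: 3 ⇒ (c0=525/16, c1=3, c2=3)
macro 6: S0 reads c1=3 → after 1×micro: 1671/32; S1 reads c2=3 → after 2×micro: 3; S2 reads c1=3 → after 1×micro: 3 ⇒ (c0=1671/32, c1=3, c2=3)
macro 7: S0 reads c1=3 → after 1×micro: 5205/64; S1 reads c2=3 → after 2×micro: 3; S2 reads c1=3 → after 1×micro: 3 ⇒ (c0=5205/64, c1=3, c2=3)
macro 8: S0 reads c1=3 → after 1×micro: 15999/128; S1 reads c2=3 → after 2×micro: 3; S2 reads c1=3 → after 1×micro: 3 ⇒ (c0=15999/128, c1=3, c2=3)
macro 9: S0 reads c1=3 → after 1×micro: 48765/256; S1 reads c2=3 → after 2×micro: 3; S2 reads c1=3 → after 1×micro: 3 ⇒ (c0=48765/256, c1=3, c2=3)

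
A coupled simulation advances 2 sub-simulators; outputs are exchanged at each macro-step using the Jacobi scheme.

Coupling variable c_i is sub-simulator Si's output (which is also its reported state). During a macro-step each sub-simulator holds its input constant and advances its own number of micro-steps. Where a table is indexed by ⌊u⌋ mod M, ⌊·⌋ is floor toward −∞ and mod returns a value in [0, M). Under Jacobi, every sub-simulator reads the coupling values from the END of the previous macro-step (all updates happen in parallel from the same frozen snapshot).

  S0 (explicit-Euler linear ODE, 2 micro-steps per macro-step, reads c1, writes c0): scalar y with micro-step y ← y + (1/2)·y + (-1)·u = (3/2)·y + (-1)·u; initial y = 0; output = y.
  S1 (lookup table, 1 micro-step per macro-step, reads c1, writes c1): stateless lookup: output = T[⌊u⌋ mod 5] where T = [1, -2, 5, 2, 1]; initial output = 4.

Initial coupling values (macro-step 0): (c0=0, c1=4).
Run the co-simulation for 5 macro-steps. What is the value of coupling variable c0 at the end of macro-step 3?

c0 at macro-step 3 = -205/4

macro 1: S0 reads c1=4 → after 2×micro: -10; S1 reads c1=4 → after 1×micro: 1 ⇒ (c0=-10, c1=1)
macro 2: S0 reads c1=1 → after 2×micro: -25; S1 reads c1=1 → after 1×micro: -2 ⇒ (c0=-25, c1=-2)
macro 3: S0 reads c1=-2 → after 2×micro: -205/4; S1 reads c1=-2 → after 1×micro: 2 ⇒ (c0=-205/4, c1=2)
macro 4: S0 reads c1=2 → after 2×micro: -1925/16; S1 reads c1=2 → after 1×micro: 5 ⇒ (c0=-1925/16, c1=5)
macro 5: S0 reads c1=5 → after 2×micro: -18125/64; S1 reads c1=5 → after 1×micro: 1 ⇒ (c0=-18125/64, c1=1)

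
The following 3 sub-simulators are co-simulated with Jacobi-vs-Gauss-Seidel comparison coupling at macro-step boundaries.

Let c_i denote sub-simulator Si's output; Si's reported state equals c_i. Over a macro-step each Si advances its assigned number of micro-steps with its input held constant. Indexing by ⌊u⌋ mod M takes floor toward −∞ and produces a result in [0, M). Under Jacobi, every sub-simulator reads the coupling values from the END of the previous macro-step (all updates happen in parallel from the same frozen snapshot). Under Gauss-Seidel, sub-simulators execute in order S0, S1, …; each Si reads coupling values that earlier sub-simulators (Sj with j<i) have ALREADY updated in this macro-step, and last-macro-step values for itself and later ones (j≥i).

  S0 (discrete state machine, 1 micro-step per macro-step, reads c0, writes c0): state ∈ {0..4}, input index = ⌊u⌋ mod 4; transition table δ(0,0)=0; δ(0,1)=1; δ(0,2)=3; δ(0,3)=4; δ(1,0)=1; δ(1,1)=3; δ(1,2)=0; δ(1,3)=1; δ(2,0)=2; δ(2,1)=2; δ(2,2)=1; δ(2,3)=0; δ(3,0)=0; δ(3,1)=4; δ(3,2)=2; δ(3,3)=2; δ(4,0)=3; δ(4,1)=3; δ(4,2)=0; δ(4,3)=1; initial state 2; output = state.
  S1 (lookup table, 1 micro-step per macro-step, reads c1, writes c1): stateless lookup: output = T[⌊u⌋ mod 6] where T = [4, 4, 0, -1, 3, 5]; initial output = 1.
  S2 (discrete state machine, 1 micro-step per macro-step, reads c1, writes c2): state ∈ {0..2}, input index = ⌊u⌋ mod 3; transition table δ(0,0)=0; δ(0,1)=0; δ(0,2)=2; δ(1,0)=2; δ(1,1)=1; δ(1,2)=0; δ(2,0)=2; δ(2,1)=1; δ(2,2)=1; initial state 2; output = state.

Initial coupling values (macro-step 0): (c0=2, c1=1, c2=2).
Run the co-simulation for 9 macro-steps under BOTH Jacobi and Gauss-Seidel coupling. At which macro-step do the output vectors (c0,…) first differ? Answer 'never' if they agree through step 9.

first divergence at macro-step: 2

[Jacobi] macro 1: S0 reads c0=2 → after 1×micro: 1; S1 reads c1=1 → after 1×micro: 4; S2 reads c1=1 → after 1×micro: 1 ⇒ (c0=1, c1=4, c2=1)
[Jacobi] macro 2: S0 reads c0=1 → after 1×micro: 3; S1 reads c1=4 → after 1×micro: 3; S2 reads c1=4 → after 1×micro: 1 ⇒ (c0=3, c1=3, c2=1)
[Jacobi] macro 3: S0 reads c0=3 → after 1×micro: 2; S1 reads c1=3 → after 1×micro: -1; S2 reads c1=3 → after 1×micro: 2 ⇒ (c0=2, c1=-1, c2=2)
[Jacobi] macro 4: S0 reads c0=2 → after 1×micro: 1; S1 reads c1=-1 → after 1×micro: 5; S2 reads c1=-1 → after 1×micro: 1 ⇒ (c0=1, c1=5, c2=1)
[Jacobi] macro 5: S0 reads c0=1 → after 1×micro: 3; S1 reads c1=5 → after 1×micro: 5; S2 reads c1=5 → after 1×micro: 0 ⇒ (c0=3, c1=5, c2=0)
[Jacobi] macro 6: S0 reads c0=3 → after 1×micro: 2; S1 reads c1=5 → after 1×micro: 5; S2 reads c1=5 → after 1×micro: 2 ⇒ (c0=2, c1=5, c2=2)
[Jacobi] macro 7: S0 reads c0=2 → after 1×micro: 1; S1 reads c1=5 → after 1×micro: 5; S2 reads c1=5 → after 1×micro: 1 ⇒ (c0=1, c1=5, c2=1)
[Jacobi] macro 8: S0 reads c0=1 → after 1×micro: 3; S1 reads c1=5 → after 1×micro: 5; S2 reads c1=5 → after 1×micro: 0 ⇒ (c0=3, c1=5, c2=0)
[Jacobi] macro 9: S0 reads c0=3 → after 1×micro: 2; S1 reads c1=5 → after 1×micro: 5; S2 reads c1=5 → after 1×micro: 2 ⇒ (c0=2, c1=5, c2=2)
[Gauss-Seidel] macro 1: S0 reads c0=2 → after 1×micro: 1; S1 reads c1=1 → after 1×micro: 4; S2 reads c1=4 → after 1×micro: 1 ⇒ (c0=1, c1=4, c2=1)
[Gauss-Seidel] macro 2: S0 reads c0=1 → after 1×micro: 3; S1 reads c1=4 → after 1×micro: 3; S2 reads c1=3 → after 1×micro: 2 ⇒ (c0=3, c1=3, c2=2)
[Gauss-Seidel] macro 3: S0 reads c0=3 → after 1×micro: 2; S1 reads c1=3 → after 1×micro: -1; S2 reads c1=-1 → after 1×micro: 1 ⇒ (c0=2, c1=-1, c2=1)
[Gauss-Seidel] macro 4: S0 reads c0=2 → after 1×micro: 1; S1 reads c1=-1 → after 1×micro: 5; S2 reads c1=5 → after 1×micro: 0 ⇒ (c0=1, c1=5, c2=0)
[Gauss-Seidel] macro 5: S0 reads c0=1 → after 1×micro: 3; S1 reads c1=5 → after 1×micro: 5; S2 reads c1=5 → after 1×micro: 2 ⇒ (c0=3, c1=5, c2=2)
[Gauss-Seidel] macro 6: S0 reads c0=3 → after 1×micro: 2; S1 reads c1=5 → after 1×micro: 5; S2 reads c1=5 → after 1×micro: 1 ⇒ (c0=2, c1=5, c2=1)
[Gauss-Seidel] macro 7: S0 reads c0=2 → after 1×micro: 1; S1 reads c1=5 → after 1×micro: 5; S2 reads c1=5 → after 1×micro: 0 ⇒ (c0=1, c1=5, c2=0)
[Gauss-Seidel] macro 8: S0 reads c0=1 → after 1×micro: 3; S1 reads c1=5 → after 1×micro: 5; S2 reads c1=5 → after 1×micro: 2 ⇒ (c0=3, c1=5, c2=2)
[Gauss-Seidel] macro 9: S0 reads c0=3 → after 1×micro: 2; S1 reads c1=5 → after 1×micro: 5; S2 reads c1=5 → after 1×micro: 1 ⇒ (c0=2, c1=5, c2=1)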